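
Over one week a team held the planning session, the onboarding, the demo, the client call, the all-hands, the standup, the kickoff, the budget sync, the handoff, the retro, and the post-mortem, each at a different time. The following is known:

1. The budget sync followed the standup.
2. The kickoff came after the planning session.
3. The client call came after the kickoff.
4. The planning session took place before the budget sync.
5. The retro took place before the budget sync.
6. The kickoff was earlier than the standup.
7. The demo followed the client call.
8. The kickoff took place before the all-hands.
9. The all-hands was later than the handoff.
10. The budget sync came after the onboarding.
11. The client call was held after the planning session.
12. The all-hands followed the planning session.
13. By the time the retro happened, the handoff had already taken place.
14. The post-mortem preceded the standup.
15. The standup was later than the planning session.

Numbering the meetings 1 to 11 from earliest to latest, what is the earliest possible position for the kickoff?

The planning session must come before the kickoff — 1 forced predecessor.
Nothing else is forced ahead of the kickoff, so its earliest slot is position 1 + 1 = 2.

2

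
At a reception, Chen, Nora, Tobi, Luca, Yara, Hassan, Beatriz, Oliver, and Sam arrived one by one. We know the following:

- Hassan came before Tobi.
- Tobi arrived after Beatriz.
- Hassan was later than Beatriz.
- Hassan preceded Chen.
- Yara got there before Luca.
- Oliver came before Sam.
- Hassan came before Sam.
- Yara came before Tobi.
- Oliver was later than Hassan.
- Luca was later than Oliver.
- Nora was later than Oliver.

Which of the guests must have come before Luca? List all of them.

Directly stated before Luca: Oliver and Yara.
Beatriz reaches Luca via Beatriz → Hassan → Oliver → Luca.
Hassan reaches Luca via Hassan → Oliver → Luca.

Beatriz, Hassan, Oliver, Yara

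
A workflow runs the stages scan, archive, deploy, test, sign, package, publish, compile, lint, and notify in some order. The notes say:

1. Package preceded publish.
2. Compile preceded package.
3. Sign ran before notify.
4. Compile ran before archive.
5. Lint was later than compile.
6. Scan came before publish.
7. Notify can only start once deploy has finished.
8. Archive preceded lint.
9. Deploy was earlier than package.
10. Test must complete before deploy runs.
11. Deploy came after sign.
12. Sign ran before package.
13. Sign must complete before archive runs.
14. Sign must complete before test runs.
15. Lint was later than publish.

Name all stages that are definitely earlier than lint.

Directly stated before lint: archive, compile, and publish.
Deploy reaches lint via deploy → package → publish → lint.
Package reaches lint via package → publish → lint.
Scan reaches lint via scan → publish → lint.
Likewise sign and test each reach lint by chaining the stated constraints.

archive, compile, deploy, package, publish, scan, sign, test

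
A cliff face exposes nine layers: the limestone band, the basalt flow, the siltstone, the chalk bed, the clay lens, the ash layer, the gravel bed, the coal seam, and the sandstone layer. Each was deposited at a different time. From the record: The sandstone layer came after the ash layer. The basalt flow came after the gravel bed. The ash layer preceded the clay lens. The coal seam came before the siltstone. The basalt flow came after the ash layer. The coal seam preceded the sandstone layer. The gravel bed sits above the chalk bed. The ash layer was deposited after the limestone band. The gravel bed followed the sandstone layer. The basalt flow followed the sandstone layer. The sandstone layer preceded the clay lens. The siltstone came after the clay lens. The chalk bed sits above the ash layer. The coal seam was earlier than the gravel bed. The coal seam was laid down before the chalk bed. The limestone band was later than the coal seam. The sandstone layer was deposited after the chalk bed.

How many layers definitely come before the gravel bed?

Directly stated before the gravel bed: the chalk bed, the coal seam, and the sandstone layer.
The ash layer reaches the gravel bed via the ash layer → the chalk bed → the gravel bed.
The limestone band reaches the gravel bed via the limestone band → the ash layer → the chalk bed → the gravel bed.
No chain forces the siltstone (or any of the others) ahead of the gravel bed.
That's the ash layer, the chalk bed, the coal seam, the limestone band, and the sandstone layer — 5 in all.

5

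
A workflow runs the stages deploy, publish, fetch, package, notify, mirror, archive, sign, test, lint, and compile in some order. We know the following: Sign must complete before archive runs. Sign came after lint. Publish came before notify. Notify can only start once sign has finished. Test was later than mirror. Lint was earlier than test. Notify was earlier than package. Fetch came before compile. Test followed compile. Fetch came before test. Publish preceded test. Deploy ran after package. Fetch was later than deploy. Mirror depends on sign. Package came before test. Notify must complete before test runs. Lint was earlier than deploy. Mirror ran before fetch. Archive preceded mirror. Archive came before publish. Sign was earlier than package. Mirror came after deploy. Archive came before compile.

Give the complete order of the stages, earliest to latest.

lint, sign, archive, publish, notify, package, deploy, mirror, fetch, compile, test

The constraints fix every adjacent pair, so only one ordering works:
lint → sign → archive → publish → notify → package → deploy → mirror → fetch → compile → test.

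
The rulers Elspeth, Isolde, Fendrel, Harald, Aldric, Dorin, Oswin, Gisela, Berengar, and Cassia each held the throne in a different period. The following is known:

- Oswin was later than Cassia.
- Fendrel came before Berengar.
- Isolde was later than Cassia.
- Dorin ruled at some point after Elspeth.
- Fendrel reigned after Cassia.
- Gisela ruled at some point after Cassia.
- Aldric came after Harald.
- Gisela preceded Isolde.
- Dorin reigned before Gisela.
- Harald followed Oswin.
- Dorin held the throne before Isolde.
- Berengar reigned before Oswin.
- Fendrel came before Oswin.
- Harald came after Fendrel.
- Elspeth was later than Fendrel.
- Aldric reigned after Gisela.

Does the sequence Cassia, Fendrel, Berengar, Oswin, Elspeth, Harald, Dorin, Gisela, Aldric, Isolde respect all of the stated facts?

yes

Check each stated constraint against the proposed order — e.g. Cassia is ahead of Gisela; Cassia is ahead of Isolde. Every pair is in the required order; nothing is violated.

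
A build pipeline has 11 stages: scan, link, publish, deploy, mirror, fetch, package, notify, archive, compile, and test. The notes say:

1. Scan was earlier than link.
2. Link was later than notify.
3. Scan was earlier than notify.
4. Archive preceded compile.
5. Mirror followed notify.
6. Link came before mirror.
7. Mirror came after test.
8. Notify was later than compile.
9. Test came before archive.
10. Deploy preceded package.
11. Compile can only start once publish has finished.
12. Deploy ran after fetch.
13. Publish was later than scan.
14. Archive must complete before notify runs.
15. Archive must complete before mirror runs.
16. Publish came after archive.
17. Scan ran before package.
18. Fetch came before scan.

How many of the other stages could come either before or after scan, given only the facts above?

Forced before scan: fetch; forced after scan: compile, link, mirror, notify, package, and publish.
That leaves archive, deploy, and test with no forced order relative to scan — 3.

3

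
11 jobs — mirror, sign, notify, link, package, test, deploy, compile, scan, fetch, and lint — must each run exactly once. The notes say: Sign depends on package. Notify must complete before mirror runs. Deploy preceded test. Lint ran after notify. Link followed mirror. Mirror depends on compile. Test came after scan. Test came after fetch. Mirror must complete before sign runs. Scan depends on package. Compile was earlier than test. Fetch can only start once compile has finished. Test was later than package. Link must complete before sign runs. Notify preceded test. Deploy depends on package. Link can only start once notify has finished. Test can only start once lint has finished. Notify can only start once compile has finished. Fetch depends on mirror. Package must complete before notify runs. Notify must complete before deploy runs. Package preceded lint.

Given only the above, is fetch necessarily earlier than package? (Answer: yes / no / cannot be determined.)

Tracing the constraints gives package → notify → mirror → fetch, so package must come before fetch.
That means fetch cannot be before package.

no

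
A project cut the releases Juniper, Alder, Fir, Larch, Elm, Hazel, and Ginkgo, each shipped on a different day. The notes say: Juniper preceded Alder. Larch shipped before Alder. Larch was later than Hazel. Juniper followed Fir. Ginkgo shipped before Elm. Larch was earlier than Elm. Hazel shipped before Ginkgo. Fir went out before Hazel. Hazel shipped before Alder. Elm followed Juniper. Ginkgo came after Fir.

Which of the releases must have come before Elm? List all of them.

Fir, Ginkgo, Hazel, Juniper, Larch

Directly stated before Elm: Ginkgo, Juniper, and Larch.
Fir reaches Elm via Fir → Juniper → Elm.
Hazel reaches Elm via Hazel → Ginkgo → Elm.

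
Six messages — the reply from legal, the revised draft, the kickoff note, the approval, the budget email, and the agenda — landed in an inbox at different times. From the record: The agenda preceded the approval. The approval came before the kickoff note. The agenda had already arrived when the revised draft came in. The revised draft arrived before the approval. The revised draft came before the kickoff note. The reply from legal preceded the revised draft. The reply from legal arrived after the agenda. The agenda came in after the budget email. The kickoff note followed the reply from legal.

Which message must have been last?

the kickoff note

Every other message has a chain of constraints placing it before the kickoff note, so the kickoff note is last.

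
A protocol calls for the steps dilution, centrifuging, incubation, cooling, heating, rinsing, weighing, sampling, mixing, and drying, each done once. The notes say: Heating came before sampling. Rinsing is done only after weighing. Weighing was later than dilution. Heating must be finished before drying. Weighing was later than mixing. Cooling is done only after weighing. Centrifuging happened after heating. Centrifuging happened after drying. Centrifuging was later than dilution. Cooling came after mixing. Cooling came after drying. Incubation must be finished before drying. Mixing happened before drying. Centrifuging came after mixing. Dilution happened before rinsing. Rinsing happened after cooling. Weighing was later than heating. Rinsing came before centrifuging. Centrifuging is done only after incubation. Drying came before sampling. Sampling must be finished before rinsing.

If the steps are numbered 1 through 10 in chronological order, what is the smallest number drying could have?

4

Heating, incubation, and mixing must all come before drying — 3 forced predecessors.
Nothing else is forced ahead of drying, so its earliest slot is position 3 + 1 = 4.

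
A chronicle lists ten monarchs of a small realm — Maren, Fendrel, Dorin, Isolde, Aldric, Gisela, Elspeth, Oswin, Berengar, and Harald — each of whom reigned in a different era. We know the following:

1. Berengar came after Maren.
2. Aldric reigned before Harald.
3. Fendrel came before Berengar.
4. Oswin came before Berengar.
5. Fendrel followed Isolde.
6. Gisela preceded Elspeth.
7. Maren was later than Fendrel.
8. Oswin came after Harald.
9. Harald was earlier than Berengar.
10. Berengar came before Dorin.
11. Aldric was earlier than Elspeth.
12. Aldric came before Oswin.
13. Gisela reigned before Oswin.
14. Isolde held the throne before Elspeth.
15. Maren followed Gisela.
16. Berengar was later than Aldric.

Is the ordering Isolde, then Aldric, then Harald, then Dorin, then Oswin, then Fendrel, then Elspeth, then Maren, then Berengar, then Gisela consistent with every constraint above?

no

The constraints require Berengar before Dorin, but in the proposed sequence Dorin appears ahead of Berengar. That one violation is enough.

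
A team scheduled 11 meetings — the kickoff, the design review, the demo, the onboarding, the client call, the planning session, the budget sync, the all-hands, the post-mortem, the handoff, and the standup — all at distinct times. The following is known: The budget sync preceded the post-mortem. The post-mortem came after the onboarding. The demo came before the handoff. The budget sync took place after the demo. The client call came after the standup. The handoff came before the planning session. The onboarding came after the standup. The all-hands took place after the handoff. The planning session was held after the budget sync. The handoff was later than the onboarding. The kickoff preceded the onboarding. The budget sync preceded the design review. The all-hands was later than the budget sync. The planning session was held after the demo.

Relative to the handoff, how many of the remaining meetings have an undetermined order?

4

Forced before the handoff: the demo, the kickoff, the onboarding, and the standup; forced after the handoff: the all-hands and the planning session.
That leaves the budget sync, the client call, the design review, and the post-mortem with no forced order relative to the handoff — 4.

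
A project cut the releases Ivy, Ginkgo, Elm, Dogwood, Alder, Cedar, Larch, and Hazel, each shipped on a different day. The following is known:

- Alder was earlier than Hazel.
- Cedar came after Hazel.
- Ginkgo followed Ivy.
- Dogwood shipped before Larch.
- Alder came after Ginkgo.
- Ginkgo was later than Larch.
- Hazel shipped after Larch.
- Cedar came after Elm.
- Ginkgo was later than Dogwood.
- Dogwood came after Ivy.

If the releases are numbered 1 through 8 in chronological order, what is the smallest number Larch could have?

Dogwood and Ivy must both come before Larch — 2 forced predecessors.
Nothing else is forced ahead of Larch, so its earliest slot is position 2 + 1 = 3.

3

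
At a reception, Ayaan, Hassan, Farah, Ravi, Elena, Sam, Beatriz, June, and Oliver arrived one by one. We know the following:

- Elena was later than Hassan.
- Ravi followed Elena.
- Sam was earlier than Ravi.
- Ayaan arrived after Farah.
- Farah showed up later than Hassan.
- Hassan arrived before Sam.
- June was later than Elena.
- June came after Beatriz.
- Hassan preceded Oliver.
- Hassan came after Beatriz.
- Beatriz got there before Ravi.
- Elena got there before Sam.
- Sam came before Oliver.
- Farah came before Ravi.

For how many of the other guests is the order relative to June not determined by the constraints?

5

Forced before June: Beatriz, Elena, and Hassan.
That leaves Ayaan, Farah, Oliver, Ravi, and Sam with no forced order relative to June — 5.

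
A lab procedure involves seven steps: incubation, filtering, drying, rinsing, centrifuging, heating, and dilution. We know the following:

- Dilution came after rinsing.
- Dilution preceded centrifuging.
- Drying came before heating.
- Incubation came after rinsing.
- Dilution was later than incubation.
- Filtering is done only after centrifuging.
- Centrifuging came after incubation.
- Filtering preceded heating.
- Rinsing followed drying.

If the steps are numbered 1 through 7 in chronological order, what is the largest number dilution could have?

Dilution must come before centrifuging, filtering, and heating — 3 steps forced after it.
Everything else can be placed before dilution in some valid order, so dilution can sit as late as position 7 − 3 = 4.

4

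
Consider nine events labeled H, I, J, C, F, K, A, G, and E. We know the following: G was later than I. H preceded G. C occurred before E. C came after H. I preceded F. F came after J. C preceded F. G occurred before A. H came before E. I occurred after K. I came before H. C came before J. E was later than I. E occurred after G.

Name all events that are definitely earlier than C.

H, I, K

Directly stated before C: H.
I reaches C via I → H → C.
K reaches C via K → I → H → C.
No chain forces E (or any of the others) ahead of C.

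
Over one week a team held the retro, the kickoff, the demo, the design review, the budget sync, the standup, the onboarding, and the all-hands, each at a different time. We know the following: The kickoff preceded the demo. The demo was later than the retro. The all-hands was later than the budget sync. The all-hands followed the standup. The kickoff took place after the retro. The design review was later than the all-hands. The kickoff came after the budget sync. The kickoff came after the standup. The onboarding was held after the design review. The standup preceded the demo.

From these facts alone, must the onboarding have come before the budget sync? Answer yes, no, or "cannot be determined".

no

Tracing the constraints gives the budget sync → the all-hands → the design review → the onboarding, so the budget sync must come before the onboarding.
That means the onboarding cannot be before the budget sync.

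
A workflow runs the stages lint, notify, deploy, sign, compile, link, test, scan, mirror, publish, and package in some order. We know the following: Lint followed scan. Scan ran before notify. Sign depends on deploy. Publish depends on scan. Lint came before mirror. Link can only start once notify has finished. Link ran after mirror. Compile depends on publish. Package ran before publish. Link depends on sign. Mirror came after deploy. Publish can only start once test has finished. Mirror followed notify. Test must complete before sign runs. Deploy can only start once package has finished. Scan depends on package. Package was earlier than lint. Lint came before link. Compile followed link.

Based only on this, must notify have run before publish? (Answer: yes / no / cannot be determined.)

cannot be determined

No chain of stated constraints runs from notify to publish, and none runs from publish to notify either.
So the relative order of notify and publish is not fixed by the given facts.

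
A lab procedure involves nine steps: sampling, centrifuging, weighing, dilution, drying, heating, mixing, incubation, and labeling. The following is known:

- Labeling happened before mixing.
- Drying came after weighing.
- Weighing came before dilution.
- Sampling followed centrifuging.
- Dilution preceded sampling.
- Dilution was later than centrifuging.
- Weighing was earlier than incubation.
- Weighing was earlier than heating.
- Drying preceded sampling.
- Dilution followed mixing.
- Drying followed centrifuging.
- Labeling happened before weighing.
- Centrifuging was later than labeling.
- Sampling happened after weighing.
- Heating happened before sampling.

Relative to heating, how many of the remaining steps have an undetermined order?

Forced before heating: labeling and weighing; forced after heating: sampling.
That leaves centrifuging, dilution, drying, incubation, and mixing with no forced order relative to heating — 5.

5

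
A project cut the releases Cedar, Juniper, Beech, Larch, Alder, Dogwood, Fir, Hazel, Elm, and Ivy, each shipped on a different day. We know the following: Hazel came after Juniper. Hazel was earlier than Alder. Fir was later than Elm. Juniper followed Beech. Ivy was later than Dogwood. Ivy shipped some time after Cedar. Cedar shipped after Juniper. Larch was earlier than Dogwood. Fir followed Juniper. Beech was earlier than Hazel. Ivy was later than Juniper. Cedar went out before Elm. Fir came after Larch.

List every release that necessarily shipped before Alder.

Beech, Hazel, Juniper

Directly stated before Alder: Hazel.
Beech reaches Alder via Beech → Hazel → Alder.
Juniper reaches Alder via Juniper → Hazel → Alder.
No chain forces Larch (or any of the others) ahead of Alder.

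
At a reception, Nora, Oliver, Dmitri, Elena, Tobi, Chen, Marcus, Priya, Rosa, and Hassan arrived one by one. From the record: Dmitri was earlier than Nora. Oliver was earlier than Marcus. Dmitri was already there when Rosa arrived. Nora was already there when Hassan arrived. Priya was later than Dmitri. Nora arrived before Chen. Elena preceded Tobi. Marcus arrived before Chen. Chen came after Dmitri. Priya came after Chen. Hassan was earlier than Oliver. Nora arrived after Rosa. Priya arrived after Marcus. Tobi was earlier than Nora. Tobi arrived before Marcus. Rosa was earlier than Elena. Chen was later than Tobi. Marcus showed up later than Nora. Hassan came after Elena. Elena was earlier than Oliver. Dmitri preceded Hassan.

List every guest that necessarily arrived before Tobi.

Directly stated before Tobi: Elena.
Dmitri reaches Tobi via Dmitri → Rosa → Elena → Tobi.
Rosa reaches Tobi via Rosa → Elena → Tobi.
No chain forces Marcus (or any of the others) ahead of Tobi.

Dmitri, Elena, Rosa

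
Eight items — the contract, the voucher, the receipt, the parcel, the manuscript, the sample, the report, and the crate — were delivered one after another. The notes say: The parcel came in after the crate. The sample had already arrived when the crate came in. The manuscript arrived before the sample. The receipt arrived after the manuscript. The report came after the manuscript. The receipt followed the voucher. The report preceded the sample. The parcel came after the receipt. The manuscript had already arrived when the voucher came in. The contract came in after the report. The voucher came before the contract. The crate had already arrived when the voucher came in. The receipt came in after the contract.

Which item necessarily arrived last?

the parcel

Every other item has a chain of constraints placing it before the parcel, so the parcel is last.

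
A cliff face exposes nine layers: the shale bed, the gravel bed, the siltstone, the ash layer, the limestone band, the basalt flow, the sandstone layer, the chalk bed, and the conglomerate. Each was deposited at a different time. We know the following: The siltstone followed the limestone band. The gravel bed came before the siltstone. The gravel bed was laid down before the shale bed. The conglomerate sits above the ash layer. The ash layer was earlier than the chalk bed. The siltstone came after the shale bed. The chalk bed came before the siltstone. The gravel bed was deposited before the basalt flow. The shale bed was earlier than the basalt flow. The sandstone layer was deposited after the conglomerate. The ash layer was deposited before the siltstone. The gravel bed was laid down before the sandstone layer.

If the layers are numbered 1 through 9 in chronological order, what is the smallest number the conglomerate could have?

The ash layer must come before the conglomerate — 1 forced predecessor.
Nothing else is forced ahead of the conglomerate, so its earliest slot is position 1 + 1 = 2.

2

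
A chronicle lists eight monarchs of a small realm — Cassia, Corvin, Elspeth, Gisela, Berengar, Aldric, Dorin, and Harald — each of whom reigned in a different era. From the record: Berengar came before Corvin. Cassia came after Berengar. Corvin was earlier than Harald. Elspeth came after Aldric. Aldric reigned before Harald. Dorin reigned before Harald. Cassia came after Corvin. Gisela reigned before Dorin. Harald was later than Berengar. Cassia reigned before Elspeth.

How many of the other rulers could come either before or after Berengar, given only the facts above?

Forced after Berengar: Cassia, Corvin, Elspeth, and Harald.
That leaves Aldric, Dorin, and Gisela with no forced order relative to Berengar — 3.

3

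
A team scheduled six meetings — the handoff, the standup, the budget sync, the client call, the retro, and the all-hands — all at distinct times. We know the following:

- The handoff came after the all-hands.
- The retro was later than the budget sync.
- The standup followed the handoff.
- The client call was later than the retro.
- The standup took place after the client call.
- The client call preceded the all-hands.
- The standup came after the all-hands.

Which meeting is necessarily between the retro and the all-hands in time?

Tracing the constraints gives the retro → the client call → the all-hands, so the client call sits after the retro and before the all-hands.
No other meeting is forced both after the retro and before the all-hands.

the client call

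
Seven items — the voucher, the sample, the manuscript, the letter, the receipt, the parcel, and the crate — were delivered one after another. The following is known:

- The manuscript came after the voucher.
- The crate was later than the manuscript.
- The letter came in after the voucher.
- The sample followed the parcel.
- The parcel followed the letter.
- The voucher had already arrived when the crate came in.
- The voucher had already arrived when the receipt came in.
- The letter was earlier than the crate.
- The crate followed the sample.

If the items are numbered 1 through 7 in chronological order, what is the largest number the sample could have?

The sample must come before the crate — 1 item forced after it.
Everything else can be placed before the sample in some valid order, so the sample can sit as late as position 7 − 1 = 6.

6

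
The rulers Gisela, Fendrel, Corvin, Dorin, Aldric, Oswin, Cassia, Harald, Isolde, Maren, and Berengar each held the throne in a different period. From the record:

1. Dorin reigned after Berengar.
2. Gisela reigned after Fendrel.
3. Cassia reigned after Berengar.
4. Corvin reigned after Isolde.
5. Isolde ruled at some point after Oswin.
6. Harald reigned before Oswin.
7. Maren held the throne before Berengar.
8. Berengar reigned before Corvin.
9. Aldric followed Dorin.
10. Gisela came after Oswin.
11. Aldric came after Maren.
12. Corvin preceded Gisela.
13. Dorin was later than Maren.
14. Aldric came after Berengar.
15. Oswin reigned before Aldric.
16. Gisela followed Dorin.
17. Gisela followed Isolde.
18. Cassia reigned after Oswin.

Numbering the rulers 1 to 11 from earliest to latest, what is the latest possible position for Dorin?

Dorin must come before Aldric and Gisela — 2 rulers forced after them.
Everything else can be placed before Dorin in some valid order, so Dorin can sit as late as position 11 − 2 = 9.

9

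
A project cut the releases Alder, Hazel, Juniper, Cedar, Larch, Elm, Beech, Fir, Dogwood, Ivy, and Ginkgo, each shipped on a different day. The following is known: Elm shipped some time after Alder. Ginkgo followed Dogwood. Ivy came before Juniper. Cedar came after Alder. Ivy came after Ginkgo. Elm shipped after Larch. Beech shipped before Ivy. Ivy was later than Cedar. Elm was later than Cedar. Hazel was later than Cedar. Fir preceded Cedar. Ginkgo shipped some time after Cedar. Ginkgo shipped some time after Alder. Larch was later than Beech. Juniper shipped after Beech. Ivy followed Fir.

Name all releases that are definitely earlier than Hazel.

Alder, Cedar, Fir

Directly stated before Hazel: Cedar.
Alder reaches Hazel via Alder → Cedar → Hazel.
Fir reaches Hazel via Fir → Cedar → Hazel.
No chain forces Juniper (or any of the others) ahead of Hazel.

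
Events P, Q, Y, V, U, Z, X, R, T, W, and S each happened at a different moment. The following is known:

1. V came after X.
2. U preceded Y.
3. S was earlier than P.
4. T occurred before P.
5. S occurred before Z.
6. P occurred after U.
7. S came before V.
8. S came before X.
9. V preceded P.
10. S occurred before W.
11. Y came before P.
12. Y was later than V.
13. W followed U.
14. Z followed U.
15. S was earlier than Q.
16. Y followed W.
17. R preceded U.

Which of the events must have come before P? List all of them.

R, S, T, U, V, W, X, Y

Directly stated before P: S, T, U, V, and Y.
R reaches P via R → U → P.
W reaches P via W → Y → P.
X reaches P via X → V → P.
No chain forces Z (or any of the others) ahead of P.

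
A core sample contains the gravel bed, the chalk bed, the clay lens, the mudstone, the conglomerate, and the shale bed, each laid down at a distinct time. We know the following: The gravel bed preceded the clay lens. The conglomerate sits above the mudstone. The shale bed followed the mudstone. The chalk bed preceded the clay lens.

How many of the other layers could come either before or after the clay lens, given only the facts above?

Forced before the clay lens: the chalk bed and the gravel bed.
That leaves the conglomerate, the mudstone, and the shale bed with no forced order relative to the clay lens — 3.

3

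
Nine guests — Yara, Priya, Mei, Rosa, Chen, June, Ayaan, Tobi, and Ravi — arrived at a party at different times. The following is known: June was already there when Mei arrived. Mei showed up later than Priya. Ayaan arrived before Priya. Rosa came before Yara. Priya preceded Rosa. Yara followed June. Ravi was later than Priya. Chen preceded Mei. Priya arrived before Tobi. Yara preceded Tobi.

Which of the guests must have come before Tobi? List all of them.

Directly stated before Tobi: Priya and Yara.
Ayaan reaches Tobi via Ayaan → Priya → Tobi.
June reaches Tobi via June → Yara → Tobi.
Rosa reaches Tobi via Rosa → Yara → Tobi.

Ayaan, June, Priya, Rosa, Yara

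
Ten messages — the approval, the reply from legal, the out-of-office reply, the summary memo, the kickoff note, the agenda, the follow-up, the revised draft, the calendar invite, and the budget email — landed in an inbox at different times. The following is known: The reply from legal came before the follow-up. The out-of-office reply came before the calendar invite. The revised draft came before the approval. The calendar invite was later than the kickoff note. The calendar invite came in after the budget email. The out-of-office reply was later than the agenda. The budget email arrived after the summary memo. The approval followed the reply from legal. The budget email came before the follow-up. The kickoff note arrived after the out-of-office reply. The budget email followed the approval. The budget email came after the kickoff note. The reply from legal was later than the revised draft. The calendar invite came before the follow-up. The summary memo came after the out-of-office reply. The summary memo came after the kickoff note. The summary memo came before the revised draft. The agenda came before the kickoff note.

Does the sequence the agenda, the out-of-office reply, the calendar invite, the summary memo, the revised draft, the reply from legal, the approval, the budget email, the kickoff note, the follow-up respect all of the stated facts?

The constraints require the kickoff note before the budget email, but in the proposed sequence the budget email appears ahead of the kickoff note. That one violation is enough.

no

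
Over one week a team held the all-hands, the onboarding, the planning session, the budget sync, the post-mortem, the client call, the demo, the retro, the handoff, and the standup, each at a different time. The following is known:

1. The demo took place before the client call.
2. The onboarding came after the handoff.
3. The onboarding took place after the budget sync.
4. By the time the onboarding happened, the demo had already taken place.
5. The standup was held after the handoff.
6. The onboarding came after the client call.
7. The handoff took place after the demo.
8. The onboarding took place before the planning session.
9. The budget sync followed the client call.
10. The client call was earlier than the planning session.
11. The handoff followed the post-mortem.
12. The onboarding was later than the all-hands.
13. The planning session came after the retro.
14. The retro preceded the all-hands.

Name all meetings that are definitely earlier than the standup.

the demo, the handoff, the post-mortem

Directly stated before the standup: the handoff.
The demo reaches the standup via the demo → the handoff → the standup.
The post-mortem reaches the standup via the post-mortem → the handoff → the standup.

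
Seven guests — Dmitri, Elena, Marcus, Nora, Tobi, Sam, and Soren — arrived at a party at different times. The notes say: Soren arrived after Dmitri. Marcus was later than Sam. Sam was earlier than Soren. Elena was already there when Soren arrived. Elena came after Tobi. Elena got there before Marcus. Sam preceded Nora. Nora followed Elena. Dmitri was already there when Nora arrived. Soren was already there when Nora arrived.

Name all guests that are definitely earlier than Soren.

Directly stated before Soren: Dmitri, Elena, and Sam.
Tobi reaches Soren via Tobi → Elena → Soren.
No chain forces Marcus (or any of the others) ahead of Soren.

Dmitri, Elena, Sam, Tobi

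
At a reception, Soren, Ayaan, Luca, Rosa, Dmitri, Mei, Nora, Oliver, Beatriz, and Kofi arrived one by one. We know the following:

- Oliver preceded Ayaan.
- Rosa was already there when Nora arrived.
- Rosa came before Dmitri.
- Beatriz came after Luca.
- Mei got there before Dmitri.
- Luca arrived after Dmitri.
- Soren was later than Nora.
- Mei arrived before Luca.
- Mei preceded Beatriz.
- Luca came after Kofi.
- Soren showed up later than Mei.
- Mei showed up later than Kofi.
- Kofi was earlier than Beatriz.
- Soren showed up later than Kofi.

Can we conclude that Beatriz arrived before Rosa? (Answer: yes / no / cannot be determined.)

no

Tracing the constraints gives Rosa → Dmitri → Luca → Beatriz, so Rosa must come before Beatriz.
That means Beatriz cannot be before Rosa.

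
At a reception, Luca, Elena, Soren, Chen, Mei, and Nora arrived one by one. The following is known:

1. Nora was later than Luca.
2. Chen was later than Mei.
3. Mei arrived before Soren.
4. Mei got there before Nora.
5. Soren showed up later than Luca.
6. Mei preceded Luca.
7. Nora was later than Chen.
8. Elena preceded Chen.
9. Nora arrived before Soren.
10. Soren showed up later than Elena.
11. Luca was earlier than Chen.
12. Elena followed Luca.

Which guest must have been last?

Soren

Every other guest has a chain of constraints placing them before Soren, so Soren is last.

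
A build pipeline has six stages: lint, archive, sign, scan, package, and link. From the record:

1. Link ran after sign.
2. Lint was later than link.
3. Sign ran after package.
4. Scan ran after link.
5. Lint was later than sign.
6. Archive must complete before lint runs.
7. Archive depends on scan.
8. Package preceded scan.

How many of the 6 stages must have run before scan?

Directly stated before scan: link and package.
Sign reaches scan via sign → link → scan.
No chain forces lint (or any of the others) ahead of scan.
That's link, package, and sign — 3 in all.

3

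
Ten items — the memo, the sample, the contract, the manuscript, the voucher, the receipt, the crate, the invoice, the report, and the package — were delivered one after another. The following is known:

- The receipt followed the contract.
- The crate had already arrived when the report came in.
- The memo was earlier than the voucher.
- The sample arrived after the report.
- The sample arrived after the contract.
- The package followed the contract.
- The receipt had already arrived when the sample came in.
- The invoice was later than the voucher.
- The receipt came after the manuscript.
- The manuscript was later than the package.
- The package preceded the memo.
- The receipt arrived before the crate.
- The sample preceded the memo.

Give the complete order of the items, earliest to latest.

the contract, the package, the manuscript, the receipt, the crate, the report, the sample, the memo, the voucher, the invoice

The constraints fix every adjacent pair, so only one ordering works:
the contract → the package → the manuscript → the receipt → the crate → the report → the sample → the memo → the voucher → the invoice.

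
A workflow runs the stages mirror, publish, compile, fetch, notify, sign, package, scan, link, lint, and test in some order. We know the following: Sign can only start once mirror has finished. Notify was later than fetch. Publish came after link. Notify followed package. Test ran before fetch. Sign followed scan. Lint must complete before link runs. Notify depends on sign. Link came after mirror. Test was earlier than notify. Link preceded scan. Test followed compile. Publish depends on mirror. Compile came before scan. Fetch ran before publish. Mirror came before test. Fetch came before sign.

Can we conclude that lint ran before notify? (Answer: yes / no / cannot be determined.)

Chain the constraints: lint → link → scan → sign → notify. Each link is directly stated, so lint comes before notify.

yes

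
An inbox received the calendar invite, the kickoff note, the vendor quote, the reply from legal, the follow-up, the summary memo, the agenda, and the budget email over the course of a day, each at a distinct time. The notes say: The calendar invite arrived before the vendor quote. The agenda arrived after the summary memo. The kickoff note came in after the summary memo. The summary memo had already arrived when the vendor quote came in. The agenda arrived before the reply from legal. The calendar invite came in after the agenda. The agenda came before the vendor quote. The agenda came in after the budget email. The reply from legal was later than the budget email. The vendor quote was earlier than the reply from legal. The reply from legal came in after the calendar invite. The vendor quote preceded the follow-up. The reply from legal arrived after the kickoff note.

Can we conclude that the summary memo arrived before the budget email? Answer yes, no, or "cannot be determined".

No chain of stated constraints runs from the summary memo to the budget email, and none runs from the budget email to the summary memo either.
So the relative order of the summary memo and the budget email is not fixed by the given facts.

cannot be determined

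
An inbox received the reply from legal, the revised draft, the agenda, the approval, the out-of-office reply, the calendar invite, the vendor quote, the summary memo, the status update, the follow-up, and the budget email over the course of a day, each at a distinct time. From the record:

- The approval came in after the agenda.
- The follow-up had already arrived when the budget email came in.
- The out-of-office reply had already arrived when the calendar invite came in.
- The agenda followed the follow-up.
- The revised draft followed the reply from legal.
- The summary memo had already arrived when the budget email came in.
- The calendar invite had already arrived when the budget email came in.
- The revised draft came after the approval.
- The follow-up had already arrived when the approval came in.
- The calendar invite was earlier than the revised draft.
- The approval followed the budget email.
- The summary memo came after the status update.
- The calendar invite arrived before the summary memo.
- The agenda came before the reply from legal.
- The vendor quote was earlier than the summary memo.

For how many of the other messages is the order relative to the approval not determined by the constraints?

Forced before the approval: the agenda, the budget email, the calendar invite, the follow-up, the out-of-office reply, the status update, the summary memo, and the vendor quote; forced after the approval: the revised draft.
That leaves the reply from legal with no forced order relative to the approval — 1.

1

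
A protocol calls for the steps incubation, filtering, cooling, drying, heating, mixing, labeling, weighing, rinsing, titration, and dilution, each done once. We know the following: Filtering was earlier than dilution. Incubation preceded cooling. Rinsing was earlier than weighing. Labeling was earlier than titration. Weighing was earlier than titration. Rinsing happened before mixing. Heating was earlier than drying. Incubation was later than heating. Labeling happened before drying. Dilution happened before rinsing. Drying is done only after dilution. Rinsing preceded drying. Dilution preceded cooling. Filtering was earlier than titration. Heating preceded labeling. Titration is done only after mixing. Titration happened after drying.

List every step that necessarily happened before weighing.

dilution, filtering, rinsing

Directly stated before weighing: rinsing.
Dilution reaches weighing via dilution → rinsing → weighing.
Filtering reaches weighing via filtering → dilution → rinsing → weighing.
No chain forces incubation (or any of the others) ahead of weighing.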